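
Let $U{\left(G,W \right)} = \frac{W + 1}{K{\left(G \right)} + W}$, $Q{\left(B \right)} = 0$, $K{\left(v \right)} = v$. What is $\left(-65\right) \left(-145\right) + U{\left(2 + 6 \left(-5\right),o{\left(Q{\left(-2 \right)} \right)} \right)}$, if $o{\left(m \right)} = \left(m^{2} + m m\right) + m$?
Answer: $\frac{263899}{28} \approx 9425.0$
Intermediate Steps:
$o{\left(m \right)} = m + 2 m^{2}$ ($o{\left(m \right)} = \left(m^{2} + m^{2}\right) + m = 2 m^{2} + m = m + 2 m^{2}$)
$U{\left(G,W \right)} = \frac{1 + W}{G + W}$ ($U{\left(G,W \right)} = \frac{W + 1}{G + W} = \frac{1 + W}{G + W}$)
$\left(-65\right) \left(-145\right) + U{\left(2 + 6 \left(-5\right),o{\left(Q{\left(-2 \right)} \right)} \right)} = \left(-65\right) \left(-145\right) + \frac{1 + 0 \left(1 + 2 \cdot 0\right)}{\left(2 + 6 \left(-5\right)\right) + 0 \left(1 + 2 \cdot 0\right)} = 9425 + \frac{1 + 0 \left(1 + 0\right)}{\left(2 - 30\right) + 0 \left(1 + 0\right)} = 9425 + \frac{1 + 0 \cdot 1}{-28 + 0 \cdot 1} = 9425 + \frac{1 + 0}{-28 + 0} = 9425 + \frac{1}{-28} \cdot 1 = 9425 - \frac{1}{28} = \frac{263899}{28}$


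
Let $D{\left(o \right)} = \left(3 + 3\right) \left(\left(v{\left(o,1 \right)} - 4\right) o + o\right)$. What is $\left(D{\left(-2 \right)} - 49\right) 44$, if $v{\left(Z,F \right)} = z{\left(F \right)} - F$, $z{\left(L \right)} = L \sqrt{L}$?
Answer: $-572$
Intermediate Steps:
$z{\left(L \right)} = L^{\frac{3}{2}}$
$v{\left(Z,F \right)} = F^{\frac{3}{2}} - F$
$D{\left(o \right)} = - 18 o$ ($D{\left(o \right)} = \left(3 + 3\right) \left(\left(\left(1^{\frac{3}{2}} - 1\right) - 4\right) o + o\right) = 6 \left(\left(\left(1 - 1\right) - 4\right) o + o\right) = 6 \left(\left(0 - 4\right) o + o\right) = 6 \left(- 4 o + o\right) = 6 \left(- 3 o\right) = - 18 o$)
$\left(D{\left(-2 \right)} - 49\right) 44 = \left(\left(-18\right) \left(-2\right) - 49\right) 44 = \left(36 - 49\right) 44 = \left(-13\right) 44 = -572$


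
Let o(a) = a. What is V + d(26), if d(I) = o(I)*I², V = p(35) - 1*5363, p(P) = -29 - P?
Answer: 12149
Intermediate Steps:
V = -5427 (V = (-29 - 1*35) - 1*5363 = (-29 - 35) - 5363 = -64 - 5363 = -5427)
d(I) = I³ (d(I) = I*I² = I³)
V + d(26) = -5427 + 26³ = -5427 + 17576 = 12149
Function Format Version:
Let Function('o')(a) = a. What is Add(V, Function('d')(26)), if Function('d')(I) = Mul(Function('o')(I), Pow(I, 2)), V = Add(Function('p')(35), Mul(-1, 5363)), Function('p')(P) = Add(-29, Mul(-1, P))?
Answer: 12149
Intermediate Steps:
V = -5427 (V = Add(Add(-29, Mul(-1, 35)), Mul(-1, 5363)) = Add(Add(-29, -35), -5363) = Add(-64, -5363) = -5427)
Function('d')(I) = Pow(I, 3) (Function('d')(I) = Mul(I, Pow(I, 2)) = Pow(I, 3))
Add(V, Function('d')(26)) = Add(-5427, Pow(26, 3)) = Add(-5427, 17576) = 12149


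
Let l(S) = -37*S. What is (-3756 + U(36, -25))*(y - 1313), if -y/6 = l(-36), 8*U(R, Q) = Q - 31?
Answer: 35014715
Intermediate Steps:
U(R, Q) = -31/8 + Q/8 (U(R, Q) = (Q - 31)/8 = (-31 + Q)/8 = -31/8 + Q/8)
y = -7992 (y = -(-222)*(-36) = -6*1332 = -7992)
(-3756 + U(36, -25))*(y - 1313) = (-3756 + (-31/8 + (1/8)*(-25)))*(-7992 - 1313) = (-3756 + (-31/8 - 25/8))*(-9305) = (-3756 - 7)*(-9305) = -3763*(-9305) = 35014715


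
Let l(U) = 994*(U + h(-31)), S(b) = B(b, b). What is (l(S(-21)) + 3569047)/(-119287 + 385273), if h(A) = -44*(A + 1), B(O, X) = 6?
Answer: 4887091/265986 ≈ 18.373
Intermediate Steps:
h(A) = -44 - 44*A (h(A) = -44*(1 + A) = -44 - 44*A)
S(b) = 6
l(U) = 1312080 + 994*U (l(U) = 994*(U + (-44 - 44*(-31))) = 994*(U + (-44 + 1364)) = 994*(U + 1320) = 994*(1320 + U) = 1312080 + 994*U)
(l(S(-21)) + 3569047)/(-119287 + 385273) = ((1312080 + 994*6) + 3569047)/(-119287 + 385273) = ((1312080 + 5964) + 3569047)/265986 = (1318044 + 3569047)*(1/265986) = 4887091*(1/265986) = 4887091/265986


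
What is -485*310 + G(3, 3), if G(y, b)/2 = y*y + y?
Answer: -150326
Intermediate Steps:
G(y, b) = 2*y + 2*y² (G(y, b) = 2*(y*y + y) = 2*(y² + y) = 2*(y + y²) = 2*y + 2*y²)
-485*310 + G(3, 3) = -485*310 + 2*3*(1 + 3) = -150350 + 2*3*4 = -150350 + 24 = -150326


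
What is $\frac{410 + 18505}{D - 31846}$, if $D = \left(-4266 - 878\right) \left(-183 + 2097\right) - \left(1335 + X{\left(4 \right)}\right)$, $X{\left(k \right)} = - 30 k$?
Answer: $- \frac{18915}{9878677} \approx -0.0019147$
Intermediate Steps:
$D = -9846831$ ($D = \left(-4266 - 878\right) \left(-183 + 2097\right) - \left(1335 - 120\right) = \left(-5144\right) 1914 - 1215 = -9845616 + \left(-1335 + 120\right) = -9845616 - 1215 = -9846831$)
$\frac{410 + 18505}{D - 31846} = \frac{410 + 18505}{-9846831 - 31846} = \frac{18915}{-9878677} = 18915 \left(- \frac{1}{9878677}\right) = - \frac{18915}{9878677}$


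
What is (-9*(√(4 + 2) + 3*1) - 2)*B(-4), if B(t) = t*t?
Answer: -464 - 144*√6 ≈ -816.73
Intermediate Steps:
B(t) = t²
(-9*(√(4 + 2) + 3*1) - 2)*B(-4) = (-9*(√(4 + 2) + 3*1) - 2)*(-4)² = (-9*(√6 + 3) - 2)*16 = (-9*(3 + √6) - 2)*16 = ((-27 - 9*√6) - 2)*16 = (-29 - 9*√6)*16 = -464 - 144*√6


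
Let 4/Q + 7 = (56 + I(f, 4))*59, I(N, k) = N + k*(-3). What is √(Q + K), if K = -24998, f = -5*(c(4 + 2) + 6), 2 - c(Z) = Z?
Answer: I*√99892025002/1999 ≈ 158.11*I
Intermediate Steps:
c(Z) = 2 - Z
f = -10 (f = -5*((2 - (4 + 2)) + 6) = -5*((2 - 1*6) + 6) = -5*((2 - 6) + 6) = -5*(-4 + 6) = -5*2 = -10)
I(N, k) = N - 3*k
Q = 4/1999 (Q = 4/(-7 + (56 + (-10 - 3*4))*59) = 4/(-7 + (56 + (-10 - 12))*59) = 4/(-7 + (56 - 22)*59) = 4/(-7 + 34*59) = 4/(-7 + 2006) = 4/1999 ≈ 0.0020010)
√(Q + K) = √(4/1999 - 24998) = √(-49970998/1999) = I*√99892025002/1999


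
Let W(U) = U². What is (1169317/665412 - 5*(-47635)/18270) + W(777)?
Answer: 34951237775965/57890844 ≈ 6.0374e+5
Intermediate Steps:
(1169317/665412 - 5*(-47635)/18270) + W(777) = (1169317/665412 - 5*(-47635)/18270) + 777² = (1169317*(1/665412) + 238175*(1/18270)) + 603729 = (1169317/665412 + 6805/522) + 603729 = 856418689/57890844 + 603729 = 34951237775965/57890844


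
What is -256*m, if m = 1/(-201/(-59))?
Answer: -15104/201 ≈ -75.144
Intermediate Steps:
m = 59/201 (m = 1/(-201*(-1/59)) = 1/(201/59) = 59/201 ≈ 0.29353)
-256*m = -256*59/201 = -15104/201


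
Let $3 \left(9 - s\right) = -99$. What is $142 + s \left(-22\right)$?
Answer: $-782$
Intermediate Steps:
$s = 42$ ($s = 9 - -33 = 9 + 33 = 42$)
$142 + s \left(-22\right) = 142 + 42 \left(-22\right) = 142 - 924 = -782$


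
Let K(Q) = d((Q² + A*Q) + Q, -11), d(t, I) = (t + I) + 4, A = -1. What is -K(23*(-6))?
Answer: -19037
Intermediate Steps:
d(t, I) = 4 + I + t (d(t, I) = (I + t) + 4 = 4 + I + t)
K(Q) = -7 + Q² (K(Q) = 4 - 11 + ((Q² - Q) + Q) = 4 - 11 + Q² = -7 + Q²)
-K(23*(-6)) = -(-7 + (23*(-6))²) = -(-7 + (-138)²) = -(-7 + 19044) = -1*19037 = -19037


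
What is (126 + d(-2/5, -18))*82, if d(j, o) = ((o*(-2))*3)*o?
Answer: -149076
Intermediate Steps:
d(j, o) = -6*o² (d(j, o) = (-2*o*3)*o = (-6*o)*o = -6*o²)
(126 + d(-2/5, -18))*82 = (126 - 6*(-18)²)*82 = (126 - 6*324)*82 = (126 - 1944)*82 = -1818*82 = -149076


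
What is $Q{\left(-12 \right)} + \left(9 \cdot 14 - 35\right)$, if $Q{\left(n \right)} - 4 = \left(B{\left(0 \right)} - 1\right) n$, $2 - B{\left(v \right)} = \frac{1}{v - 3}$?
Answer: $79$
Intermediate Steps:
$B{\left(v \right)} = 2 - \frac{1}{-3 + v}$ ($B{\left(v \right)} = 2 - \frac{1}{v - 3} = 2 - \frac{1}{-3 + v}$)
$Q{\left(n \right)} = 4 + \frac{4 n}{3}$ ($Q{\left(n \right)} = 4 + \left(\frac{-7 + 2 \cdot 0}{-3 + 0} - 1\right) n = 4 + \left(\frac{-7 + 0}{-3} - 1\right) n = 4 + \left(\left(- \frac{1}{3}\right) \left(-7\right) - 1\right) n = 4 + \left(\frac{7}{3} - 1\right) n = 4 + \frac{4 n}{3}$)
$Q{\left(-12 \right)} + \left(9 \cdot 14 - 35\right) = \left(4 + \frac{4}{3} \left(-12\right)\right) + \left(9 \cdot 14 - 35\right) = \left(4 - 16\right) + \left(126 - 35\right) = -12 + 91 = 79$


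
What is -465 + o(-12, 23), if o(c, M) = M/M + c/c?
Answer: -463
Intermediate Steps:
o(c, M) = 2 (o(c, M) = 1 + 1 = 2)
-465 + o(-12, 23) = -465 + 2 = -463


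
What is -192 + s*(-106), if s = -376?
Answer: 39664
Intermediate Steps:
-192 + s*(-106) = -192 - 376*(-106) = -192 + 39856 = 39664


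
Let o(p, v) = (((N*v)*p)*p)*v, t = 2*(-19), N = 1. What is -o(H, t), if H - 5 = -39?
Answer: -1669264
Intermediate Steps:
H = -34 (H = 5 - 39 = -34)
t = -38
o(p, v) = p²*v² (o(p, v) = (((1*v)*p)*p)*v = ((v*p)*p)*v = ((p*v)*p)*v = (v*p²)*v = p²*v²)
-o(H, t) = -(-34)²*(-38)² = -1156*1444 = -1*1669264 = -1669264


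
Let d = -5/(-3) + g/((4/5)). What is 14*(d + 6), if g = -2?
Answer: 217/3 ≈ 72.333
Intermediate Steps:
d = -⅚ (d = -5/(-3) - 2/(4/5) = -5*(-⅓) - 2/(4*(⅕)) = 5/3 - 2/⅘ = 5/3 - 2*5/4 = 5/3 - 5/2 = -⅚ ≈ -0.83333)
14*(d + 6) = 14*(-⅚ + 6) = 14*(31/6) = 217/3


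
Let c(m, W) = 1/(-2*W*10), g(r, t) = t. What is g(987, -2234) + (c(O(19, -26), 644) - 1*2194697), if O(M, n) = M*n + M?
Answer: -28296471281/12880 ≈ -2.1969e+6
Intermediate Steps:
O(M, n) = M + M*n
c(m, W) = -1/(20*W) (c(m, W) = 1/(-20*W) = -1/(20*W))
g(987, -2234) + (c(O(19, -26), 644) - 1*2194697) = -2234 + (-1/20/644 - 1*2194697) = -2234 + (-1/20*1/644 - 2194697) = -2234 + (-1/12880 - 2194697) = -2234 - 28267697361/12880 = -28296471281/12880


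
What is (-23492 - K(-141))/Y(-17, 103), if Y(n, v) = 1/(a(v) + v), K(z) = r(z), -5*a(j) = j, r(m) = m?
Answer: -9620612/5 ≈ -1.9241e+6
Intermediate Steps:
a(j) = -j/5
K(z) = z
Y(n, v) = 5/(4*v) (Y(n, v) = 1/(-v/5 + v) = 1/(4*v/5) = 5/(4*v))
(-23492 - K(-141))/Y(-17, 103) = (-23492 - 1*(-141))/(((5/4)/103)) = (-23492 + 141)/(((5/4)*(1/103))) = -23351/5/412 = -23351*412/5 = -9620612/5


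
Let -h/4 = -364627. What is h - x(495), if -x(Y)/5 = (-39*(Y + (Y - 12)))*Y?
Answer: -92942942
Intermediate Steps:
h = 1458508 (h = -4*(-364627) = 1458508)
x(Y) = -5*Y*(468 - 78*Y) (x(Y) = -5*(-39*(Y + (Y - 12)))*Y = -5*(-39*(Y + (-12 + Y)))*Y = -5*(-39*(-12 + 2*Y))*Y = -5*(468 - 78*Y)*Y = -5*Y*(468 - 78*Y))
h - x(495) = 1458508 - 390*495*(-6 + 495) = 1458508 - 390*495*489 = 1458508 - 1*94401450 = 1458508 - 94401450 = -92942942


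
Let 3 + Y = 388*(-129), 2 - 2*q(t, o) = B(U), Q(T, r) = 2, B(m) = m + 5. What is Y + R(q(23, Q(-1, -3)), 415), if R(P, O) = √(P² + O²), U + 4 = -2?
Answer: -50055 + √688909/2 ≈ -49640.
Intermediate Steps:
U = -6 (U = -4 - 2 = -6)
B(m) = 5 + m
q(t, o) = 3/2 (q(t, o) = 1 - (5 - 6)/2 = 1 - ½*(-1) = 1 + ½ = 3/2)
R(P, O) = √(O² + P²)
Y = -50055 (Y = -3 + 388*(-129) = -3 - 50052 = -50055)
Y + R(q(23, Q(-1, -3)), 415) = -50055 + √(415² + (3/2)²) = -50055 + √(172225 + 9/4) = -50055 + √(688909/4) = -50055 + √688909/2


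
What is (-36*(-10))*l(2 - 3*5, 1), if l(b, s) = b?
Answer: -4680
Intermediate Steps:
(-36*(-10))*l(2 - 3*5, 1) = (-36*(-10))*(2 - 3*5) = 360*(2 - 15) = 360*(-13) = -4680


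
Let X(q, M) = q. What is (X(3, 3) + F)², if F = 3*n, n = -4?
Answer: 81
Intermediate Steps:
F = -12 (F = 3*(-4) = -12)
(X(3, 3) + F)² = (3 - 12)² = (-9)² = 81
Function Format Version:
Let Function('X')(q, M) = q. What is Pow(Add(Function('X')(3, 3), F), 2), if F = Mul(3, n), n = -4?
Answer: 81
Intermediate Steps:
F = -12 (F = Mul(3, -4) = -12)
Pow(Add(Function('X')(3, 3), F), 2) = Pow(Add(3, -12), 2) = Pow(-9, 2) = 81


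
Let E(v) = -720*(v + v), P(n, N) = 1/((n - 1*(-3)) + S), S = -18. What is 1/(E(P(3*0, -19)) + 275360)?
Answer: 1/275456 ≈ 3.6303e-6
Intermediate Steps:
P(n, N) = 1/(-15 + n) (P(n, N) = 1/((n - 1*(-3)) - 18) = 1/((n + 3) - 18) = 1/((3 + n) - 18) = 1/(-15 + n))
E(v) = -1440*v
1/(E(P(3*0, -19)) + 275360) = 1/(-1440/(-15 + 3*0) + 275360) = 1/(-1440/(-15 + 0) + 275360) = 1/(-1440/(-15) + 275360) = 1/(-1440*(-1/15) + 275360) = 1/(96 + 275360) = 1/275456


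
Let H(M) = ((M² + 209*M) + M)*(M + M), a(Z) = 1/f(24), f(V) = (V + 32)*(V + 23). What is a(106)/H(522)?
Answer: 1/1049948428032 ≈ 9.5243e-13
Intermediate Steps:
f(V) = (23 + V)*(32 + V) (f(V) = (32 + V)*(23 + V) = (23 + V)*(32 + V))
a(Z) = 1/2632 (a(Z) = 1/(736 + 24² + 55*24) = 1/(736 + 576 + 1320) = 1/2632)
H(M) = 2*M*(M² + 210*M) (H(M) = (M² + 210*M)*(2*M) = 2*M*(M² + 210*M))
a(106)/H(522) = 1/(2632*((2*522²*(210 + 522)))) = 1/(2632*((2*272484*732))) = (1/2632)/398916576 = (1/2632)*(1/398916576) = 1/1049948428032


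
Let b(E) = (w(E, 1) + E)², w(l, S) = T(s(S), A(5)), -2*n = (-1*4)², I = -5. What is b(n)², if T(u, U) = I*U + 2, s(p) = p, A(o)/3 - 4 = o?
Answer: 395254161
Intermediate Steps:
A(o) = 12 + 3*o
T(u, U) = 2 - 5*U (T(u, U) = -5*U + 2 = 2 - 5*U)
n = -8 (n = -(-1*4)²/2 = -½*(-4)² = -½*16 = -8)
w(l, S) = -133 (w(l, S) = 2 - 5*(12 + 3*5) = 2 - 5*(12 + 15) = 2 - 5*27 = 2 - 135 = -133)
b(E) = (-133 + E)²
b(n)² = ((-133 - 8)²)² = ((-141)²)² = 19881² = 395254161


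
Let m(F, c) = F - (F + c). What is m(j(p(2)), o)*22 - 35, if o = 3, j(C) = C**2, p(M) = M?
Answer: -101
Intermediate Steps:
m(F, c) = -c (m(F, c) = F + (-F - c) = -c)
m(j(p(2)), o)*22 - 35 = -1*3*22 - 35 = -3*22 - 35 = -66 - 35 = -101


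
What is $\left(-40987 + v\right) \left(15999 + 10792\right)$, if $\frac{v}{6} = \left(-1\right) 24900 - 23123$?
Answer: $-8817587875$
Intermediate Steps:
$v = -288138$ ($v = 6 \left(\left(-1\right) 24900 - 23123\right) = 6 \left(-24900 - 23123\right) = 6 \left(-48023\right) = -288138$)
$\left(-40987 + v\right) \left(15999 + 10792\right) = \left(-40987 - 288138\right) \left(15999 + 10792\right) = \left(-329125\right) 26791 = -8817587875$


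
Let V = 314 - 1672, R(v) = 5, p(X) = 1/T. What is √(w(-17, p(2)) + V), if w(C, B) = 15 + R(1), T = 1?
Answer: I*√1338 ≈ 36.579*I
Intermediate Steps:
p(X) = 1 (p(X) = 1/1 = 1)
w(C, B) = 20 (w(C, B) = 15 + 5 = 20)
V = -1358
√(w(-17, p(2)) + V) = √(20 - 1358) = √(-1338) = I*√1338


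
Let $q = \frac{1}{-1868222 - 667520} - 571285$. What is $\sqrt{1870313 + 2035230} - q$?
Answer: $\frac{1448631368471}{2535742} + \sqrt{3905543} \approx 5.7326 \cdot 10^{5}$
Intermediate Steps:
$q = - \frac{1448631368471}{2535742}$ ($q = \frac{1}{-2535742} - 571285 = - \frac{1}{2535742} - 571285 = - \frac{1448631368471}{2535742} \approx -5.7129 \cdot 10^{5}$)
$\sqrt{1870313 + 2035230} - q = \sqrt{1870313 + 2035230} - - \frac{1448631368471}{2535742} = \sqrt{3905543} + \frac{1448631368471}{2535742} = \frac{1448631368471}{2535742} + \sqrt{3905543}$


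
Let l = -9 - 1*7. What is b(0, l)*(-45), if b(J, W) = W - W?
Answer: 0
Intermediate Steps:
l = -16 (l = -9 - 7 = -16)
b(J, W) = 0
b(0, l)*(-45) = 0*(-45) = 0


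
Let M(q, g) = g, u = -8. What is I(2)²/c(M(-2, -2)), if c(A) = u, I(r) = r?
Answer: -½ ≈ -0.50000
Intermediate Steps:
c(A) = -8
I(2)²/c(M(-2, -2)) = 2²/(-8) = 4*(-⅛) = -½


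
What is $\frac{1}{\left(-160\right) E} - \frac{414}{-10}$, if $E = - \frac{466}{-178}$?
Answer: $\frac{1543303}{37280} \approx 41.398$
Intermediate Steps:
$E = \frac{233}{89}$ ($E = \left(-466\right) \left(- \frac{1}{178}\right) = \frac{233}{89} \approx 2.618$)
$\frac{1}{\left(-160\right) E} - \frac{414}{-10} = \frac{1}{\left(-160\right) \frac{233}{89}} - \frac{414}{-10} = \left(- \frac{1}{160}\right) \frac{89}{233} - - \frac{207}{5} = - \frac{89}{37280} + \frac{207}{5} = \frac{1543303}{37280}$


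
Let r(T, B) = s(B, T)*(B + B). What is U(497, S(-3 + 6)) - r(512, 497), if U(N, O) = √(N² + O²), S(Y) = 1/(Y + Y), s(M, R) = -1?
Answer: 994 + 5*√355693/6 ≈ 1491.0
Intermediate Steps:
r(T, B) = -2*B (r(T, B) = -(B + B) = -2*B)
S(Y) = 1/(2*Y)
U(497, S(-3 + 6)) - r(512, 497) = √(497² + (1/(2*(-3 + 6)))²) - (-2)*497 = √(247009 + ((½)/3)²) - 1*(-994) = √(247009 + ((½)*(⅓))²) + 994 = √(247009 + (⅙)²) + 994 = √(247009 + 1/36) + 994 = √(8892325/36) + 994 = 5*√355693/6 + 994 = 994 + 5*√355693/6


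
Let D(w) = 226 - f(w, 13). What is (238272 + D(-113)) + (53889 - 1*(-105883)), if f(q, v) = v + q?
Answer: 398370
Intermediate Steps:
f(q, v) = q + v
D(w) = 213 - w (D(w) = 226 - (w + 13) = 226 - (13 + w) = 226 + (-13 - w) = 213 - w)
(238272 + D(-113)) + (53889 - 1*(-105883)) = (238272 + (213 - 1*(-113))) + (53889 - 1*(-105883)) = (238272 + (213 + 113)) + (53889 + 105883) = (238272 + 326) + 159772 = 238598 + 159772 = 398370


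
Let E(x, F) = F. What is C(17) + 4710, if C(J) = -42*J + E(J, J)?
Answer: 4013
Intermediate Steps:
C(J) = -41*J (C(J) = -42*J + J = -41*J)
C(17) + 4710 = -41*17 + 4710 = -697 + 4710 = 4013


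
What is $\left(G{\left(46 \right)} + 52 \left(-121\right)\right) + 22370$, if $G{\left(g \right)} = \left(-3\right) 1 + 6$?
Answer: $16081$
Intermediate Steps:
$G{\left(g \right)} = 3$ ($G{\left(g \right)} = -3 + 6 = 3$)
$\left(G{\left(46 \right)} + 52 \left(-121\right)\right) + 22370 = \left(3 + 52 \left(-121\right)\right) + 22370 = \left(3 - 6292\right) + 22370 = -6289 + 22370 = 16081$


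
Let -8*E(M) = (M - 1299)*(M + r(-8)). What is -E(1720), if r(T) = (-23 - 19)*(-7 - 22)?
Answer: 618449/4 ≈ 1.5461e+5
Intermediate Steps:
r(T) = 1218 (r(T) = -42*(-29) = 1218)
E(M) = -(-1299 + M)*(1218 + M)/8 (E(M) = -(M - 1299)*(M + 1218)/8 = -(-1299 + M)*(1218 + M)/8)
-E(1720) = -(791091/4 - ⅛*1720² + (81/8)*1720) = -(791091/4 - ⅛*2958400 + 17415) = -(791091/4 - 369800 + 17415) = -1*(-618449/4) = 618449/4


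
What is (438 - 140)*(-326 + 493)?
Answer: 49766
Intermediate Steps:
(438 - 140)*(-326 + 493) = 298*167 = 49766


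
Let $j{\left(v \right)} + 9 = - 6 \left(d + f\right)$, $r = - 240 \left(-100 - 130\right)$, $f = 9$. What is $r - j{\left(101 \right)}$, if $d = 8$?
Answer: $55311$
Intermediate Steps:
$r = 55200$ ($r = \left(-240\right) \left(-230\right) = 55200$)
$j{\left(v \right)} = -111$ ($j{\left(v \right)} = -9 - 6 \left(8 + 9\right) = -9 - 102 = -111$)
$r - j{\left(101 \right)} = 55200 - -111 = 55200 + 111 = 55311$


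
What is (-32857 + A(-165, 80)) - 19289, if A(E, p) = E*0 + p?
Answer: -52066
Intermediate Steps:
A(E, p) = p (A(E, p) = 0 + p = p)
(-32857 + A(-165, 80)) - 19289 = (-32857 + 80) - 19289 = -32777 - 19289 = -52066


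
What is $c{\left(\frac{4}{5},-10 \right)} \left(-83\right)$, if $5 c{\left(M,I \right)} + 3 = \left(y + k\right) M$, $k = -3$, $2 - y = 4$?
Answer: $\frac{581}{5} \approx 116.2$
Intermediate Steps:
$y = -2$ ($y = 2 - 4 = -2$)
$c{\left(M,I \right)} = - \frac{3}{5} - M$ ($c{\left(M,I \right)} = - \frac{3}{5} + \frac{\left(-2 - 3\right) M}{5} = - \frac{3}{5} + \frac{\left(-5\right) M}{5} = - \frac{3}{5} - M$)
$c{\left(\frac{4}{5},-10 \right)} \left(-83\right) = \left(- \frac{3}{5} - \frac{4}{5}\right) \left(-83\right) = \left(- \frac{7}{5}\right) \left(-83\right) = \frac{581}{5}$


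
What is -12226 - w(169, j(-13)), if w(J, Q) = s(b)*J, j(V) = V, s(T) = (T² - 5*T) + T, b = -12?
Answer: -44674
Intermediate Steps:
s(T) = T² - 4*T
w(J, Q) = 192*J (w(J, Q) = (-12*(-4 - 12))*J = (-12*(-16))*J = 192*J)
-12226 - w(169, j(-13)) = -12226 - 192*169 = -12226 - 1*32448 = -12226 - 32448 = -44674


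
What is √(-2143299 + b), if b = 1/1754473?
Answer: I*√6597450487538303498/1754473 ≈ 1464.0*I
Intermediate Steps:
b = 1/1754473 ≈ 5.6997e-7
√(-2143299 + b) = √(-2143299 + 1/1754473) = √(-3760360226426/1754473) = I*√6597450487538303498/1754473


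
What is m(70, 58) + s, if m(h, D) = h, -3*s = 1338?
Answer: -376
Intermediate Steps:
s = -446 (s = -⅓*1338 = -446)
m(70, 58) + s = 70 - 446 = -376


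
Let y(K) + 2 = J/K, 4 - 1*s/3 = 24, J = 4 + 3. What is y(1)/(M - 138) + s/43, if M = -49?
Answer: -11435/8041 ≈ -1.4221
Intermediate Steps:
J = 7
s = -60 (s = 12 - 3*24 = 12 - 72 = -60)
y(K) = -2 + 7/K
y(1)/(M - 138) + s/43 = (-2 + 7/1)/(-49 - 138) - 60/43 = (-2 + 7*1)/(-187) - 60*1/43 = -(-2 + 7)/187 - 60/43 = -1/187*5 - 60/43 = -5/187 - 60/43 = -11435/8041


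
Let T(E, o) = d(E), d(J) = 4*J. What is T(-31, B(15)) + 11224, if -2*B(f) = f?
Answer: 11100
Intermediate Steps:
B(f) = -f/2
T(E, o) = 4*E
T(-31, B(15)) + 11224 = 4*(-31) + 11224 = -124 + 11224 = 11100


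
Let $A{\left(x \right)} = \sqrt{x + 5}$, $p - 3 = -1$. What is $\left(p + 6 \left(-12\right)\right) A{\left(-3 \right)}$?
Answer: $- 70 \sqrt{2} \approx -98.995$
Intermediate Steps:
$p = 2$ ($p = 3 - 1 = 2$)
$A{\left(x \right)} = \sqrt{5 + x}$
$\left(p + 6 \left(-12\right)\right) A{\left(-3 \right)} = \left(2 + 6 \left(-12\right)\right) \sqrt{5 - 3} = \left(2 - 72\right) \sqrt{2} = - 70 \sqrt{2}$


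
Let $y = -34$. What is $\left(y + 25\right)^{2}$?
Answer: $81$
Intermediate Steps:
$\left(y + 25\right)^{2} = \left(-34 + 25\right)^{2} = \left(-9\right)^{2} = 81$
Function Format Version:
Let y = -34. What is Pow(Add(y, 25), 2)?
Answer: 81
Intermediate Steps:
Pow(Add(y, 25), 2) = Pow(Add(-34, 25), 2) = Pow(-9, 2) = 81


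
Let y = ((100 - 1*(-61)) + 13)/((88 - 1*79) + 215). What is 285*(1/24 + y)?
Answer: 26125/112 ≈ 233.26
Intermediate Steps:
y = 87/112 (y = ((100 + 61) + 13)/((88 - 79) + 215) = (161 + 13)/(9 + 215) = 174/224 = 174*(1/224) = 87/112 ≈ 0.77679)
285*(1/24 + y) = 285*(1/24 + 87/112) = 285*(275/336) = 26125/112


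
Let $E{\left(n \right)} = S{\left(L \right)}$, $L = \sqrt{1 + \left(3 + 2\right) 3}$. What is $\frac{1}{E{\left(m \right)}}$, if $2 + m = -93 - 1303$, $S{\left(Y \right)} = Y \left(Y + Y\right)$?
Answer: $\frac{1}{32} \approx 0.03125$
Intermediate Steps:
$L = 4$ ($L = \sqrt{1 + 5 \cdot 3} = \sqrt{1 + 15} = \sqrt{16} = 4$)
$S{\left(Y \right)} = 2 Y^{2}$ ($S{\left(Y \right)} = Y 2 Y = 2 Y^{2}$)
$m = -1398$ ($m = -2 - 1396 = -1398$)
$E{\left(n \right)} = 32$ ($E{\left(n \right)} = 2 \cdot 4^{2} = 2 \cdot 16 = 32$)
$\frac{1}{E{\left(m \right)}} = \frac{1}{32}$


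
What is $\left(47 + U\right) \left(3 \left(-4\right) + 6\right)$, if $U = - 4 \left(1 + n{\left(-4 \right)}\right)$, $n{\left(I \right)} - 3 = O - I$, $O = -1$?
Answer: $-114$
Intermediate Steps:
$n{\left(I \right)} = 2 - I$ ($n{\left(I \right)} = 3 - \left(1 + I\right) = 2 - I$)
$U = -28$ ($U = - 4 \left(1 + \left(2 - -4\right)\right) = - 4 \left(1 + \left(2 + 4\right)\right) = - 4 \left(1 + 6\right) = \left(-4\right) 7 = -28$)
$\left(47 + U\right) \left(3 \left(-4\right) + 6\right) = \left(47 - 28\right) \left(3 \left(-4\right) + 6\right) = 19 \left(-12 + 6\right) = 19 \left(-6\right) = -114$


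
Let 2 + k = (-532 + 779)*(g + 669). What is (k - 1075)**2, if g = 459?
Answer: 77027896521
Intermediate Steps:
k = 278614 (k = -2 + (-532 + 779)*(459 + 669) = -2 + 247*1128 = -2 + 278616 = 278614)
(k - 1075)**2 = (278614 - 1075)**2 = 277539**2 = 77027896521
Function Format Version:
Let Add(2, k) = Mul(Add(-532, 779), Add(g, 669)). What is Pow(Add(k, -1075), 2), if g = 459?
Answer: 77027896521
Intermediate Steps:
k = 278614 (k = Add(-2, Mul(Add(-532, 779), Add(459, 669))) = Add(-2, Mul(247, 1128)) = Add(-2, 278616) = 278614)
Pow(Add(k, -1075), 2) = Pow(Add(278614, -1075), 2) = Pow(277539, 2) = 77027896521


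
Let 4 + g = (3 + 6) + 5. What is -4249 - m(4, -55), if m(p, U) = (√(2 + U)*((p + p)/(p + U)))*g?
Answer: -4249 + 80*I*√53/51 ≈ -4249.0 + 11.42*I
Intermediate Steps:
g = 10 (g = -4 + ((3 + 6) + 5) = -4 + (9 + 5) = -4 + 14 = 10)
m(p, U) = 20*p*√(2 + U)/(U + p) (m(p, U) = (√(2 + U)*((p + p)/(p + U)))*10 = (√(2 + U)*((2*p)/(U + p)))*10 = (√(2 + U)*(2*p/(U + p)))*10 = (2*p*√(2 + U)/(U + p))*10 = 20*p*√(2 + U)/(U + p))
-4249 - m(4, -55) = -4249 - 20*4*√(2 - 55)/(-55 + 4) = -4249 - 20*4*√(-53)/(-51) = -4249 - 20*4*I*√53*(-1)/51 = -4249 - (-80)*I*√53/51 = -4249 + 80*I*√53/51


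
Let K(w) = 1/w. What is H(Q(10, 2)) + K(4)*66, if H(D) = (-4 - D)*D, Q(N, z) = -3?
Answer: 39/2 ≈ 19.500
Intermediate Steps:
H(D) = D*(-4 - D)
H(Q(10, 2)) + K(4)*66 = -1*(-3)*(4 - 3) + 66/4 = -1*(-3)*1 + (¼)*66 = 3 + 33/2 = 39/2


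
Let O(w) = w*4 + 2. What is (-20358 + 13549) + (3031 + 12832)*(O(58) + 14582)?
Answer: 235019399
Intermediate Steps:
O(w) = 2 + 4*w (O(w) = 4*w + 2 = 2 + 4*w)
(-20358 + 13549) + (3031 + 12832)*(O(58) + 14582) = (-20358 + 13549) + (3031 + 12832)*((2 + 4*58) + 14582) = -6809 + 15863*((2 + 232) + 14582) = -6809 + 15863*(234 + 14582) = -6809 + 15863*14816 = -6809 + 235026208 = 235019399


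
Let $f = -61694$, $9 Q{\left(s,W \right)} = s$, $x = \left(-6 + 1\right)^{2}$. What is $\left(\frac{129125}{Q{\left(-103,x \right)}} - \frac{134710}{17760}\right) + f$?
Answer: $- \frac{13350881545}{182928} \approx -72984.0$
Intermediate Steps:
$x = 25$ ($x = \left(-5\right)^{2} = 25$)
$Q{\left(s,W \right)} = \frac{s}{9}$
$\left(\frac{129125}{Q{\left(-103,x \right)}} - \frac{134710}{17760}\right) + f = \left(\frac{129125}{\frac{1}{9} \left(-103\right)} - \frac{134710}{17760}\right) - 61694 = \left(\frac{129125}{- \frac{103}{9}} - \frac{13471}{1776}\right) - 61694 = \left(129125 \left(- \frac{9}{103}\right) - \frac{13471}{1776}\right) - 61694 = \left(- \frac{1162125}{103} - \frac{13471}{1776}\right) - 61694 = - \frac{2065321513}{182928} - 61694 = - \frac{13350881545}{182928}$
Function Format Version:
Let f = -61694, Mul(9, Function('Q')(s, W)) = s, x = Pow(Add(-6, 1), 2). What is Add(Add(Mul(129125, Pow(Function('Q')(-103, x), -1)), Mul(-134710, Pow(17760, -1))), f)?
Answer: Rational(-13350881545, 182928) ≈ -72984.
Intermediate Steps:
x = 25 (x = Pow(-5, 2) = 25)
Function('Q')(s, W) = Mul(Rational(1, 9), s)
Add(Add(Mul(129125, Pow(Function('Q')(-103, x), -1)), Mul(-134710, Pow(17760, -1))), f) = Add(Add(Mul(129125, Pow(Mul(Rational(1, 9), -103), -1)), Mul(-134710, Pow(17760, -1))), -61694) = Add(Add(Mul(129125, Pow(Rational(-103, 9), -1)), Mul(-134710, Rational(1, 17760))), -61694) = Add(Add(Mul(129125, Rational(-9, 103)), Rational(-13471, 1776)), -61694) = Add(Add(Rational(-1162125, 103), Rational(-13471, 1776)), -61694) = Add(Rational(-2065321513, 182928), -61694) = Rational(-13350881545, 182928)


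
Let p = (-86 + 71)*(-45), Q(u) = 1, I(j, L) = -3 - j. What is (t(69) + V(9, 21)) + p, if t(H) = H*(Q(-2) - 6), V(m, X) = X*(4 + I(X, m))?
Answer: -90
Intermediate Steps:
V(m, X) = X*(1 - X) (V(m, X) = X*(4 + (-3 - X)) = X*(1 - X))
p = 675 (p = -15*(-45) = 675)
t(H) = -5*H (t(H) = H*(1 - 6) = H*(-5) = -5*H)
(t(69) + V(9, 21)) + p = (-5*69 + 21*(1 - 1*21)) + 675 = (-345 + 21*(1 - 21)) + 675 = (-345 + 21*(-20)) + 675 = (-345 - 420) + 675 = -765 + 675 = -90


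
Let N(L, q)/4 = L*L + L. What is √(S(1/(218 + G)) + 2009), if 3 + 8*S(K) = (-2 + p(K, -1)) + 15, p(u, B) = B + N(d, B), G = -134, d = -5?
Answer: √32322/4 ≈ 44.946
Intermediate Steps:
N(L, q) = 4*L + 4*L² (N(L, q) = 4*(L*L + L) = 4*(L² + L) = 4*(L + L²) = 4*L + 4*L²)
p(u, B) = 80 + B (p(u, B) = B + 4*(-5)*(1 - 5) = B + 4*(-5)*(-4) = B + 80 = 80 + B)
S(K) = 89/8 (S(K) = -3/8 + ((-2 + (80 - 1)) + 15)/8 = -3/8 + ((-2 + 79) + 15)/8 = -3/8 + (77 + 15)/8 = -3/8 + (⅛)*92 = -3/8 + 23/2 = 89/8)
√(S(1/(218 + G)) + 2009) = √(89/8 + 2009) = √(16161/8) = √32322/4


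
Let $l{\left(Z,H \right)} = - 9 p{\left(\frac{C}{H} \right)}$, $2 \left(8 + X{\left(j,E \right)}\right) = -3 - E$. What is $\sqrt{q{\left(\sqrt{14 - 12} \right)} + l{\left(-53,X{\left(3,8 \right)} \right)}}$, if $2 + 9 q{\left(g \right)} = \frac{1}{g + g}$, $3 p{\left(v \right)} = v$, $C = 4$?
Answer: $\frac{\sqrt{24 + \sqrt{2}}}{6} \approx 0.84021$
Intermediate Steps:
$p{\left(v \right)} = \frac{v}{3}$
$X{\left(j,E \right)} = - \frac{19}{2} - \frac{E}{2}$ ($X{\left(j,E \right)} = -8 + \frac{-3 - E}{2} = -8 - \left(\frac{3}{2} + \frac{E}{2}\right) = - \frac{19}{2} - \frac{E}{2}$)
$q{\left(g \right)} = - \frac{2}{9} + \frac{1}{18 g}$ ($q{\left(g \right)} = - \frac{2}{9} + \frac{1}{9 \left(g + g\right)} = - \frac{2}{9} + \frac{1}{9 \cdot 2 g} = - \frac{2}{9} + \frac{\frac{1}{2} \frac{1}{g}}{9} = - \frac{2}{9} + \frac{1}{18 g}$)
$l{\left(Z,H \right)} = - \frac{12}{H}$ ($l{\left(Z,H \right)} = - 9 \frac{4 \frac{1}{H}}{3} = - 9 \frac{4}{3 H} = - \frac{12}{H}$)
$\sqrt{q{\left(\sqrt{14 - 12} \right)} + l{\left(-53,X{\left(3,8 \right)} \right)}} = \sqrt{\frac{1 - 4 \sqrt{14 - 12}}{18 \sqrt{14 - 12}} - \frac{12}{- \frac{19}{2} - 4}} = \sqrt{\frac{1 - 4 \sqrt{2}}{18 \sqrt{2}} - \frac{12}{- \frac{19}{2} - 4}} = \sqrt{\frac{\frac{\sqrt{2}}{2} \left(1 - 4 \sqrt{2}\right)}{18} - \frac{12}{- \frac{27}{2}}} = \sqrt{\frac{\sqrt{2} \left(1 - 4 \sqrt{2}\right)}{36} - - \frac{8}{9}} = \sqrt{\frac{\sqrt{2} \left(1 - 4 \sqrt{2}\right)}{36} + \frac{8}{9}} = \sqrt{\frac{8}{9} + \frac{\sqrt{2} \left(1 - 4 \sqrt{2}\right)}{36}}$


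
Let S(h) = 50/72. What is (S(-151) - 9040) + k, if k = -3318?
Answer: -444863/36 ≈ -12357.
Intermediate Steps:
S(h) = 25/36 (S(h) = 50*(1/72) = 25/36)
(S(-151) - 9040) + k = (25/36 - 9040) - 3318 = -325415/36 - 3318 = -444863/36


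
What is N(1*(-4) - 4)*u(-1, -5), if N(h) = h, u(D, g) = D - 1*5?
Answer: 48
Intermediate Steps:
u(D, g) = -5 + D (u(D, g) = D - 5 = -5 + D)
N(1*(-4) - 4)*u(-1, -5) = (1*(-4) - 4)*(-5 - 1) = (-4 - 4)*(-6) = -8*(-6) = 48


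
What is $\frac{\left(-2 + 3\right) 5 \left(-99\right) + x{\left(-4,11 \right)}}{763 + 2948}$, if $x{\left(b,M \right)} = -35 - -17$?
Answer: $- \frac{171}{1237} \approx -0.13824$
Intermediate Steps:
$x{\left(b,M \right)} = -18$ ($x{\left(b,M \right)} = -35 + 17 = -18$)
$\frac{\left(-2 + 3\right) 5 \left(-99\right) + x{\left(-4,11 \right)}}{763 + 2948} = \frac{\left(-2 + 3\right) 5 \left(-99\right) - 18}{763 + 2948} = \frac{1 \cdot 5 \left(-99\right) - 18}{3711} = \left(5 \left(-99\right) - 18\right) \frac{1}{3711} = \left(-495 - 18\right) \frac{1}{3711} = \left(-513\right) \frac{1}{3711} = - \frac{171}{1237}$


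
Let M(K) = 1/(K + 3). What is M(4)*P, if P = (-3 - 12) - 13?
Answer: -4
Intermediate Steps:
M(K) = 1/(3 + K)
P = -28 (P = -15 - 13 = -28)
M(4)*P = -28/(3 + 4) = -28/7 = (⅐)*(-28) = -4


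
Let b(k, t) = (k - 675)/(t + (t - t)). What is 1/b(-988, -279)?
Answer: 279/1663 ≈ 0.16777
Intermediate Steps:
b(k, t) = (-675 + k)/t (b(k, t) = (-675 + k)/(t + 0) = (-675 + k)/t)
1/b(-988, -279) = 1/((-675 - 988)/(-279)) = 1/(-1/279*(-1663)) = 1/(1663/279) = 279/1663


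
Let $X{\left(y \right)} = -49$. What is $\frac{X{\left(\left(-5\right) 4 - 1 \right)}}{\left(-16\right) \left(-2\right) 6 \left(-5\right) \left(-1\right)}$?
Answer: $- \frac{49}{960} \approx -0.051042$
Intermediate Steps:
$\frac{X{\left(\left(-5\right) 4 - 1 \right)}}{\left(-16\right) \left(-2\right) 6 \left(-5\right) \left(-1\right)} = - \frac{49}{\left(-16\right) \left(-2\right) 6 \left(-5\right) \left(-1\right)} = - \frac{49}{32 \left(\left(-30\right) \left(-1\right)\right)} = - \frac{49}{32 \cdot 30} = - \frac{49}{960}$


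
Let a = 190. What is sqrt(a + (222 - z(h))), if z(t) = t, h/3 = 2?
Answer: sqrt(406) ≈ 20.149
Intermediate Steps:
h = 6 (h = 3*2 = 6)
sqrt(a + (222 - z(h))) = sqrt(190 + (222 - 1*6)) = sqrt(190 + (222 - 6)) = sqrt(190 + 216) = sqrt(406)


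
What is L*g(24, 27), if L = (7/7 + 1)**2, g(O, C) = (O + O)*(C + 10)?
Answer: 7104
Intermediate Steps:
g(O, C) = 2*O*(10 + C) (g(O, C) = (2*O)*(10 + C) = 2*O*(10 + C))
L = 4 (L = (7*(1/7) + 1)**2 = (1 + 1)**2 = 2**2 = 4)
L*g(24, 27) = 4*(2*24*(10 + 27)) = 4*(2*24*37) = 4*1776 = 7104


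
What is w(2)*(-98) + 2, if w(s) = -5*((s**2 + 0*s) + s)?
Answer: 2942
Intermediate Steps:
w(s) = -5*s - 5*s**2 (w(s) = -5*((s**2 + 0) + s) = -5*(s**2 + s) = -5*(s + s**2) = -5*s - 5*s**2)
w(2)*(-98) + 2 = -5*2*(1 + 2)*(-98) + 2 = -5*2*3*(-98) + 2 = -30*(-98) + 2 = 2940 + 2 = 2942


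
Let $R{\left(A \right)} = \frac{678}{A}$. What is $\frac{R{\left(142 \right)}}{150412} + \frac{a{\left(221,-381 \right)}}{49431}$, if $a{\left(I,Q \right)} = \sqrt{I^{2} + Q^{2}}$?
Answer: $\frac{339}{10679252} + \frac{\sqrt{194002}}{49431} \approx 0.0089423$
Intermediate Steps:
$\frac{R{\left(142 \right)}}{150412} + \frac{a{\left(221,-381 \right)}}{49431} = \frac{678 \cdot \frac{1}{142}}{150412} + \frac{\sqrt{221^{2} + \left(-381\right)^{2}}}{49431} = 678 \cdot \frac{1}{142} \cdot \frac{1}{150412} + \sqrt{48841 + 145161} \cdot \frac{1}{49431} = \frac{339}{71} \cdot \frac{1}{150412} + \sqrt{194002} \cdot \frac{1}{49431} = \frac{339}{10679252} + \frac{\sqrt{194002}}{49431}$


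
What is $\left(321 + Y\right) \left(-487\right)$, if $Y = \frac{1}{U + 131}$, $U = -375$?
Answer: $- \frac{38143301}{244} \approx -1.5633 \cdot 10^{5}$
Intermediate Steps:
$Y = - \frac{1}{244}$ ($Y = \frac{1}{-375 + 131} = \frac{1}{-244} = - \frac{1}{244} \approx -0.0040984$)
$\left(321 + Y\right) \left(-487\right) = \left(321 - \frac{1}{244}\right) \left(-487\right) = \frac{78323}{244} \left(-487\right) = - \frac{38143301}{244}$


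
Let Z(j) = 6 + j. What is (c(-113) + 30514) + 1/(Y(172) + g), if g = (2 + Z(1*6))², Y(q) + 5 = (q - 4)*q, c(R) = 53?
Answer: 889102330/29087 ≈ 30567.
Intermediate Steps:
Y(q) = -5 + q*(-4 + q) (Y(q) = -5 + (q - 4)*q = -5 + (-4 + q)*q = -5 + q*(-4 + q))
g = 196 (g = (2 + (6 + 1*6))² = (2 + (6 + 6))² = (2 + 12)² = 14² = 196)
(c(-113) + 30514) + 1/(Y(172) + g) = (53 + 30514) + 1/((-5 + 172² - 4*172) + 196) = 30567 + 1/((-5 + 29584 - 688) + 196) = 30567 + 1/(28891 + 196) = 30567 + 1/29087 = 889102330/29087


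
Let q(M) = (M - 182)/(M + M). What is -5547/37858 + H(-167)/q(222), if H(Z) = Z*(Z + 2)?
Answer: 5789630631/18929 ≈ 3.0586e+5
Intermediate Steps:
H(Z) = Z*(2 + Z)
q(M) = (-182 + M)/(2*M) (q(M) = (-182 + M)/((2*M)) = (-182 + M)*(1/(2*M)) = (-182 + M)/(2*M))
-5547/37858 + H(-167)/q(222) = -5547/37858 + (-167*(2 - 167))/(((1/2)*(-182 + 222)/222)) = -5547*1/37858 + (-167*(-165))/(((1/2)*(1/222)*40)) = -5547/37858 + 27555/(10/111) = -5547/37858 + 27555*(111/10) = -5547/37858 + 611721/2 = 5789630631/18929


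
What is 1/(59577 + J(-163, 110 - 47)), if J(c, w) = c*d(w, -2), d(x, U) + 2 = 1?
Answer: 1/59740 ≈ 1.6739e-5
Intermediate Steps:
d(x, U) = -1 (d(x, U) = -2 + 1 = -1)
J(c, w) = -c (J(c, w) = c*(-1) = -c)
1/(59577 + J(-163, 110 - 47)) = 1/(59577 - 1*(-163)) = 1/(59577 + 163) = 1/59740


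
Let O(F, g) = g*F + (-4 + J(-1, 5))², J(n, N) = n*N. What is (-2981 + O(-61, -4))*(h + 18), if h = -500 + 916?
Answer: -1152704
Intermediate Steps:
J(n, N) = N*n
h = 416
O(F, g) = 81 + F*g (O(F, g) = g*F + (-4 + 5*(-1))² = F*g + (-4 - 5)² = F*g + (-9)² = F*g + 81 = 81 + F*g)
(-2981 + O(-61, -4))*(h + 18) = (-2981 + (81 - 61*(-4)))*(416 + 18) = (-2981 + (81 + 244))*434 = (-2981 + 325)*434 = -2656*434 = -1152704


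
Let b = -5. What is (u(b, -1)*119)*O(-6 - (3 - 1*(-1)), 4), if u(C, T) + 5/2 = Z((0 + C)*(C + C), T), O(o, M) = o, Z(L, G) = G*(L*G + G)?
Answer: -57715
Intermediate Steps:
Z(L, G) = G*(G + G*L) (Z(L, G) = G*(G*L + G) = G*(G + G*L))
u(C, T) = -5/2 + T²*(1 + 2*C²) (u(C, T) = -5/2 + T²*(1 + (0 + C)*(C + C)) = -5/2 + T²*(1 + C*(2*C)) = -5/2 + T²*(1 + 2*C²))
(u(b, -1)*119)*O(-6 - (3 - 1*(-1)), 4) = ((-5/2 + (-1)²*(1 + 2*(-5)²))*119)*(-6 - (3 - 1*(-1))) = ((-5/2 + 1*(1 + 2*25))*119)*(-6 - (3 + 1)) = ((-5/2 + 1*(1 + 50))*119)*(-6 - 1*4) = ((-5/2 + 1*51)*119)*(-6 - 4) = ((-5/2 + 51)*119)*(-10) = ((97/2)*119)*(-10) = (11543/2)*(-10) = -57715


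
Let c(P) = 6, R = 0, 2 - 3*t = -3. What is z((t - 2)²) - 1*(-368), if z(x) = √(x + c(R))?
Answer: 368 + √55/3 ≈ 370.47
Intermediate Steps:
t = 5/3 (t = ⅔ - ⅓*(-3) = ⅔ + 1 = 5/3 ≈ 1.6667)
z(x) = √(6 + x) (z(x) = √(x + 6) = √(6 + x))
z((t - 2)²) - 1*(-368) = √(6 + (5/3 - 2)²) - 1*(-368) = √(6 + (-⅓)²) + 368 = √(6 + ⅑) + 368 = √(55/9) + 368 = √55/3 + 368 = 368 + √55/3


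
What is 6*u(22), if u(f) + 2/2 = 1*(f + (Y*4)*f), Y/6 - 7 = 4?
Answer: 34974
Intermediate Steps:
Y = 66 (Y = 42 + 6*4 = 42 + 24 = 66)
u(f) = -1 + 265*f (u(f) = -1 + 1*(f + (66*4)*f) = -1 + 1*(f + 264*f) = -1 + 1*(265*f) = -1 + 265*f)
6*u(22) = 6*(-1 + 265*22) = 6*(-1 + 5830) = 6*5829 = 34974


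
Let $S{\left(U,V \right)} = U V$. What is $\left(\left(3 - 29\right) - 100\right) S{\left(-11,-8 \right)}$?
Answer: $-11088$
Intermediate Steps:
$\left(\left(3 - 29\right) - 100\right) S{\left(-11,-8 \right)} = \left(\left(3 - 29\right) - 100\right) \left(\left(-11\right) \left(-8\right)\right) = \left(-26 - 100\right) 88 = \left(-126\right) 88 = -11088$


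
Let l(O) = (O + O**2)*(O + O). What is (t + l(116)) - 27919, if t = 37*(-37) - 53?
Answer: 3119363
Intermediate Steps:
t = -1422 (t = -1369 - 53 = -1422)
l(O) = 2*O*(O + O**2) (l(O) = (O + O**2)*(2*O) = 2*O*(O + O**2))
(t + l(116)) - 27919 = (-1422 + 2*116**2*(1 + 116)) - 27919 = (-1422 + 2*13456*117) - 27919 = (-1422 + 3148704) - 27919 = 3147282 - 27919 = 3119363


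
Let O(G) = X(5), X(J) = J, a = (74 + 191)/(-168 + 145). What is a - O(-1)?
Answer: -380/23 ≈ -16.522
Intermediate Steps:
a = -265/23 (a = 265/(-23) = 265*(-1/23) = -265/23 ≈ -11.522)
O(G) = 5
a - O(-1) = -265/23 - 1*5 = -265/23 - 5 = -380/23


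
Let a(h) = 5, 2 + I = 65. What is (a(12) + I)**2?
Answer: 4624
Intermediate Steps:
I = 63 (I = -2 + 65 = 63)
(a(12) + I)**2 = (5 + 63)**2 = 68**2 = 4624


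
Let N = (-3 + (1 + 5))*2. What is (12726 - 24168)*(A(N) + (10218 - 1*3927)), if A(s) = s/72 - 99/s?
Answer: -143587565/2 ≈ -7.1794e+7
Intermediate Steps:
N = 6 (N = (-3 + 6)*2 = 3*2 = 6)
A(s) = -99/s + s/72 (A(s) = s*(1/72) - 99/s = s/72 - 99/s = -99/s + s/72)
(12726 - 24168)*(A(N) + (10218 - 1*3927)) = (12726 - 24168)*((-99/6 + (1/72)*6) + (10218 - 1*3927)) = -11442*((-99*⅙ + 1/12) + (10218 - 3927)) = -11442*((-33/2 + 1/12) + 6291) = -11442*(-197/12 + 6291) = -11442*75295/12 = -143587565/2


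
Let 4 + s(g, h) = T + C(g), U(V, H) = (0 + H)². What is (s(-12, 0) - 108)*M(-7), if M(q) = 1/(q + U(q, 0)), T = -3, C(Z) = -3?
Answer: 118/7 ≈ 16.857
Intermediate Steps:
U(V, H) = H²
M(q) = 1/q (M(q) = 1/(q + 0²) = 1/(q + 0) = 1/q)
s(g, h) = -10 (s(g, h) = -4 + (-3 - 3) = -4 - 6 = -10)
(s(-12, 0) - 108)*M(-7) = (-10 - 108)/(-7) = -118*(-⅐) = 118/7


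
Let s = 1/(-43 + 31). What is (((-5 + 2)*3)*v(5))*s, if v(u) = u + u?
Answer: 15/2 ≈ 7.5000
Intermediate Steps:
v(u) = 2*u
s = -1/12 (s = 1/(-12) = -1/12 ≈ -0.083333)
(((-5 + 2)*3)*v(5))*s = (((-5 + 2)*3)*(2*5))*(-1/12) = (-3*3*10)*(-1/12) = -9*10*(-1/12) = -90*(-1/12) = 15/2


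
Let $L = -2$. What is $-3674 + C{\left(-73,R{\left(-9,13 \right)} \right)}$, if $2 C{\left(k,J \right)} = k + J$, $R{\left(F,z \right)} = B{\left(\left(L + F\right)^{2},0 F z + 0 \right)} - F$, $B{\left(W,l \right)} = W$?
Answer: $- \frac{7291}{2} \approx -3645.5$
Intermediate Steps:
$R{\left(F,z \right)} = \left(-2 + F\right)^{2} - F$
$C{\left(k,J \right)} = \frac{J}{2} + \frac{k}{2}$ ($C{\left(k,J \right)} = \frac{k + J}{2} = \frac{J + k}{2} = \frac{J}{2} + \frac{k}{2}$)
$-3674 + C{\left(-73,R{\left(-9,13 \right)} \right)} = -3674 + \left(\frac{\left(-2 - 9\right)^{2} - -9}{2} + \frac{1}{2} \left(-73\right)\right) = -3674 - \left(\frac{73}{2} - \frac{\left(-11\right)^{2} + 9}{2}\right) = -3674 - \left(\frac{73}{2} - \frac{121 + 9}{2}\right) = -3674 + \left(\frac{1}{2} \cdot 130 - \frac{73}{2}\right) = -3674 + \left(65 - \frac{73}{2}\right) = -3674 + \frac{57}{2} = - \frac{7291}{2}$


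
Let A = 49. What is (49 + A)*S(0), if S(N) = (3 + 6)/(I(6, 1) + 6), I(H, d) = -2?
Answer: 441/2 ≈ 220.50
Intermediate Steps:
S(N) = 9/4 (S(N) = (3 + 6)/(-2 + 6) = 9/4)
(49 + A)*S(0) = (49 + 49)*(9/4) = 98*(9/4) = 441/2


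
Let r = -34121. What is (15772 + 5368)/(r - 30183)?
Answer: -5285/16076 ≈ -0.32875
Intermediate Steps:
(15772 + 5368)/(r - 30183) = (15772 + 5368)/(-34121 - 30183) = 21140/(-64304) = 21140*(-1/64304) = -5285/16076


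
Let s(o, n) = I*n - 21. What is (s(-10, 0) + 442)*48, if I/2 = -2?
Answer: 20208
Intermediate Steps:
I = -4 (I = 2*(-2) = -4)
s(o, n) = -21 - 4*n (s(o, n) = -4*n - 21 = -21 - 4*n)
(s(-10, 0) + 442)*48 = ((-21 - 4*0) + 442)*48 = ((-21 + 0) + 442)*48 = (-21 + 442)*48 = 421*48 = 20208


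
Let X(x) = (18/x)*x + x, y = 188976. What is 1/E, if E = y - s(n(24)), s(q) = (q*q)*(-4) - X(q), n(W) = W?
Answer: 1/191322 ≈ 5.2268e-6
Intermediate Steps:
X(x) = 18 + x
s(q) = -18 - q - 4*q² (s(q) = (q*q)*(-4) - (18 + q) = q²*(-4) + (-18 - q) = -4*q² + (-18 - q) = -18 - q - 4*q²)
E = 191322 (E = 188976 - (-18 - 1*24 - 4*24²) = 188976 - (-18 - 24 - 4*576) = 188976 - (-18 - 24 - 2304) = 188976 - 1*(-2346) = 188976 + 2346 = 191322)
1/E = 1/191322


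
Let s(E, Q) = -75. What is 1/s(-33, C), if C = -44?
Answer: -1/75 ≈ -0.013333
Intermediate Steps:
1/s(-33, C) = 1/(-75) = -1/75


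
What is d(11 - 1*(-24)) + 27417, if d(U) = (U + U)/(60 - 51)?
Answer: 246823/9 ≈ 27425.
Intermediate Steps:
d(U) = 2*U/9 (d(U) = (2*U)/9 = (2*U)*(⅑) = 2*U/9)
d(11 - 1*(-24)) + 27417 = 2*(11 - 1*(-24))/9 + 27417 = 2*(11 + 24)/9 + 27417 = (2/9)*35 + 27417 = 70/9 + 27417 = 246823/9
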